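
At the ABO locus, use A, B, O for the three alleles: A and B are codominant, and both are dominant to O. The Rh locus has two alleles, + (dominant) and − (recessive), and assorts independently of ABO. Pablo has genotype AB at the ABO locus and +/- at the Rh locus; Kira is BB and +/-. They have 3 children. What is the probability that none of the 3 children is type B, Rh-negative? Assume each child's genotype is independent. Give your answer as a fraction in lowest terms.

ABO cross AB × BB → 1/2 B, 1/2 AB.
Rh cross +/- × +/- → 3/4 Rh+, 1/4 Rh-; so P(type B, Rh-negative) = 1/2 × 1/4 = 1/8 per child.
P(not type B, Rh-negative) = 7/8 for one child; (7/8)^3 = 343/512.

343/512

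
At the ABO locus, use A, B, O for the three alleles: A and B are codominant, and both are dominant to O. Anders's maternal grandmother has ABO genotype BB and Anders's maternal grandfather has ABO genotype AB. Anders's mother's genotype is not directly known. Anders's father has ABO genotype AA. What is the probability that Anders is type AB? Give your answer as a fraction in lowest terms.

Anders's mother's ABO genotype from BB × AB: 1/2 AB, 1/2 BB.
Crossing each possibility with the father AA and summing P(type AB): 1/2·1/2 + 1/2·1 = 3/4.

3/4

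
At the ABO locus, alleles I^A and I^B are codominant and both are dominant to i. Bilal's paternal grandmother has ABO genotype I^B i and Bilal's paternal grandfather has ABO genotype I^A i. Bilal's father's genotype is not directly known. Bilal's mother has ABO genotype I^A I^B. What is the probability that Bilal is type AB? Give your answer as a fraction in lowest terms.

1/4

Bilal's father's ABO genotype from I^B i × I^A i: 1/4 I^A I^B, 1/4 I^A i, 1/4 I^B i, 1/4 i i.
Crossing each possibility with the mother I^A I^B and summing P(type AB): 1/4·1/2 + 1/4·1/4 + 1/4·1/4 + 1/4·0 = 1/4.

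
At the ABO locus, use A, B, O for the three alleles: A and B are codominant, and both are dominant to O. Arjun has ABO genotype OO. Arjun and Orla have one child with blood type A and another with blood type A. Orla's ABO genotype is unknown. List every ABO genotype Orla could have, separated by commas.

For each candidate genotype of Orla, check whether crossing it with OO can produce every observed child phenotype.
  AA → possible child types {A} ✓
  AB → possible child types {A, B} ✓
  AO → possible child types {O, A} ✓
  BB → possible child types {B} ✗
  BO → possible child types {O, B} ✗
  OO → possible child types {O} ✗

AA, AB, AO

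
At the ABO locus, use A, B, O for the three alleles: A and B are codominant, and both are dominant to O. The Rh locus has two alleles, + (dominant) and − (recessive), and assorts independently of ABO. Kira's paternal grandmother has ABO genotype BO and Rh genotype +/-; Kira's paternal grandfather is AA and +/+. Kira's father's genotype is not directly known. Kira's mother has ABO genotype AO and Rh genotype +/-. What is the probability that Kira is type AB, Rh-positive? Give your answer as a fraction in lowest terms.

7/64

Kira's father's ABO genotype from BO × AA: 1/2 AB, 1/2 AO.
Crossing each possibility with the mother AO and summing P(type AB): 1/2·1/4 + 1/2·0 = 1/8.
Similarly for Rh via the father's Rh distribution: P(Rh+) = 7/8.
Independent loci: 1/8 × 7/8 = 7/64.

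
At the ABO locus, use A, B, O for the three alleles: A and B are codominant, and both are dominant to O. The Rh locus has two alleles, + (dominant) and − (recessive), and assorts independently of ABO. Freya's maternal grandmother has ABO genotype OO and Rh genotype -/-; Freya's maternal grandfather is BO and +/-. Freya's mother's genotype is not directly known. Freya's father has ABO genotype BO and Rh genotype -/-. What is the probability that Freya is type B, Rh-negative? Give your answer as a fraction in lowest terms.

Freya's mother's ABO genotype from OO × BO: 1/2 BO, 1/2 OO.
Crossing each possibility with the father BO and summing P(type B): 1/2·3/4 + 1/2·1/2 = 5/8.
Similarly for Rh via the mother's Rh distribution: P(Rh-) = 3/4.
Independent loci: 5/8 × 3/4 = 15/32.

15/32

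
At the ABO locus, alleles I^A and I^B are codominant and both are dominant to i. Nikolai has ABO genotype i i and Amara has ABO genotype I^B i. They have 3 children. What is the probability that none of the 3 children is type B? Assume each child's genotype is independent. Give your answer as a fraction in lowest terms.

ABO cross i i × I^B i → 1/2 O, 1/2 B.
So P(type B) = 1/2 per child.
P(not type B) = 1/2 for one child; (1/2)^3 = 1/8.

1/8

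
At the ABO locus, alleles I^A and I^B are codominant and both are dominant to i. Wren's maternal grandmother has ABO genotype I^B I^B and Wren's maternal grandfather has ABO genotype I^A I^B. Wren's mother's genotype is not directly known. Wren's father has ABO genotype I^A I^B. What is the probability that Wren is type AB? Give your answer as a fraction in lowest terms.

Wren's mother's ABO genotype from I^B I^B × I^A I^B: 1/2 I^A I^B, 1/2 I^B I^B.
Crossing each possibility with the father I^A I^B and summing P(type AB): 1/2·1/2 + 1/2·1/2 = 1/2.

1/2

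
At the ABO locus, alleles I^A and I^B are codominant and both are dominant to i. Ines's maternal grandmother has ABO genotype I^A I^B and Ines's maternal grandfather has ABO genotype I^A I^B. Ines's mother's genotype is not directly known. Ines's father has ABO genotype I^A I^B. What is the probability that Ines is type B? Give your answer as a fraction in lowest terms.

1/4

Ines's mother's ABO genotype from I^A I^B × I^A I^B: 1/4 I^A I^A, 1/2 I^A I^B, 1/4 I^B I^B.
Crossing each possibility with the father I^A I^B and summing P(type B): 1/4·0 + 1/2·1/4 + 1/4·1/2 = 1/4.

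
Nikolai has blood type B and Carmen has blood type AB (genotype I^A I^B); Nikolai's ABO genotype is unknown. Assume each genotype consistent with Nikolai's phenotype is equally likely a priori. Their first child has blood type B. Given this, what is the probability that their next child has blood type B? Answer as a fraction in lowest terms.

1/2

Possible genotypes: Nikolai ∈ {I^B I^B, I^B i}; Carmen ∈ {I^A I^B}.
Weight each parental genotype pair by prior × P(type-B child):
  I^B I^B × I^A I^B: posterior weight 1/2; P(next child type B) = 1/2.
  I^B i × I^A I^B: posterior weight 1/2; P(next child type B) = 1/2.
Weighted sum = 1/2.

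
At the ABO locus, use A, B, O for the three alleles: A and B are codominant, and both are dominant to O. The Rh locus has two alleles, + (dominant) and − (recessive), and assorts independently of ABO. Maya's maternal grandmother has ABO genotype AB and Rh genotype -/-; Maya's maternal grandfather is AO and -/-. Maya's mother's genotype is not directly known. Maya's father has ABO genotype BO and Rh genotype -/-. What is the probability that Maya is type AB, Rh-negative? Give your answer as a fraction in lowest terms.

1/4

Maya's mother's ABO genotype from AB × AO: 1/4 AA, 1/4 AB, 1/4 AO, 1/4 BO.
Crossing each possibility with the father BO and summing P(type AB): 1/4·1/2 + 1/4·1/4 + 1/4·1/4 + 1/4·0 = 1/4.
Similarly for Rh via the mother's Rh distribution: P(Rh-) = 1.
Independent loci: 1/4 × 1 = 1/4.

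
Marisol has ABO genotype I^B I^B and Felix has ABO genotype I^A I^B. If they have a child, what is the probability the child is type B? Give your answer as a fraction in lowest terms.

1/2

ABO cross I^B I^B × I^A I^B → offspring phenotypes: 1/2 B, 1/2 AB.
So P(type B) = 1/2.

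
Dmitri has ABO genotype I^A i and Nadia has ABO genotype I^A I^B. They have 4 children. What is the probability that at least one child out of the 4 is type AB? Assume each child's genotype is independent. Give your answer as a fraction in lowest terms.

175/256

ABO cross I^A i × I^A I^B → 1/2 A, 1/4 B, 1/4 AB.
So P(type AB) = 1/4 per child.
P(none) = (3/4)^4 = 81/256; P(at least one) = 1 − 81/256 = 175/256.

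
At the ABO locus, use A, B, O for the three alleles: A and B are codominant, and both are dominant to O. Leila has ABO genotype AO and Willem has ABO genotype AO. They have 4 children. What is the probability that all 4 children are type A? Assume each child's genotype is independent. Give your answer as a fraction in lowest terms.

ABO cross AO × AO → 1/4 O, 3/4 A.
So P(type A) = 3/4 per child.
All 4 independent: (3/4)^4 = 81/256.

81/256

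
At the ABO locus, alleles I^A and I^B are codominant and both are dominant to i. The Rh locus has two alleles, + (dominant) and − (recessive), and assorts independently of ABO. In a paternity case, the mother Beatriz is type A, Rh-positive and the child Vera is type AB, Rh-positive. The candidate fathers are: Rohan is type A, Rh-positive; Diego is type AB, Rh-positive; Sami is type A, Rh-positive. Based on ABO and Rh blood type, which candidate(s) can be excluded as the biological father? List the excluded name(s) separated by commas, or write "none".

A candidate is excluded only if no genotype consistent with his phenotype could produce a type AB, Rh-positive child with a type A, Rh-positive mother.
Rohan (type A, Rh+): no genotype consistent with that phenotype can produce a type-AB Rh+ child with a type-A mother.
Sami (type A, Rh+): no genotype consistent with that phenotype can produce a type-AB Rh+ child with a type-A mother.

Rohan, Sami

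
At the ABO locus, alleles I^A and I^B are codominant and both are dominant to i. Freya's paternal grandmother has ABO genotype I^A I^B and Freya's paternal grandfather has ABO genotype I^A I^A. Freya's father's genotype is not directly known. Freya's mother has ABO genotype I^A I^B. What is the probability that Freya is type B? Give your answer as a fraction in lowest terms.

Freya's father's ABO genotype from I^A I^B × I^A I^A: 1/2 I^A I^A, 1/2 I^A I^B.
Crossing each possibility with the mother I^A I^B and summing P(type B): 1/2·0 + 1/2·1/4 = 1/8.

1/8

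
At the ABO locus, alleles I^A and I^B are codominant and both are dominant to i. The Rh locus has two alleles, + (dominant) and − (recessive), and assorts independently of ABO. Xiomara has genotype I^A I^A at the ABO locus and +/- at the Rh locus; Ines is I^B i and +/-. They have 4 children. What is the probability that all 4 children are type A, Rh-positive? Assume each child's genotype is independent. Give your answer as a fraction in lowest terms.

ABO cross I^A I^A × I^B i → 1/2 A, 1/2 AB.
Rh cross +/- × +/- → 3/4 Rh+, 1/4 Rh-; so P(type A, Rh-positive) = 1/2 × 3/4 = 3/8 per child.
All 4 independent: (3/8)^4 = 81/4096.

81/4096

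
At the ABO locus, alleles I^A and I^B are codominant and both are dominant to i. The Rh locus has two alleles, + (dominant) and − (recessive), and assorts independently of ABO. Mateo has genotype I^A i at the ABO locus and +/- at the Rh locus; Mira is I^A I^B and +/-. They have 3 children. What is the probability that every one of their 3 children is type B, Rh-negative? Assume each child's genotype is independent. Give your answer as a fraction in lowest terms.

1/4096

ABO cross I^A i × I^A I^B → 1/2 A, 1/4 B, 1/4 AB.
Rh cross +/- × +/- → 3/4 Rh+, 1/4 Rh-; so P(type B, Rh-negative) = 1/4 × 1/4 = 1/16 per child.
All 3 independent: (1/16)^3 = 1/4096.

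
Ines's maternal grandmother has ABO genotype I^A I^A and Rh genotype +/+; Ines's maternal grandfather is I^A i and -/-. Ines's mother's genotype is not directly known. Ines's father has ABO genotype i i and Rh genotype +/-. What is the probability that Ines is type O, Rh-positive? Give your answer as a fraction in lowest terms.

Ines's mother's ABO genotype from I^A I^A × I^A i: 1/2 I^A I^A, 1/2 I^A i.
Crossing each possibility with the father i i and summing P(type O): 1/2·0 + 1/2·1/2 = 1/4.
Similarly for Rh via the mother's Rh distribution: P(Rh+) = 3/4.
Independent loci: 1/4 × 3/4 = 3/16.

3/16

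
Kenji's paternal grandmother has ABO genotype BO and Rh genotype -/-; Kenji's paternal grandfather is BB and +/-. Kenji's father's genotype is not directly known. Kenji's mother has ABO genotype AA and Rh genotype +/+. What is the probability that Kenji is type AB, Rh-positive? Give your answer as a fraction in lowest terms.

Kenji's father's ABO genotype from BO × BB: 1/2 BB, 1/2 BO.
Crossing each possibility with the mother AA and summing P(type AB): 1/2·1 + 1/2·1/2 = 3/4.
Similarly for Rh via the father's Rh distribution: P(Rh+) = 1.
Independent loci: 3/4 × 1 = 3/4.

3/4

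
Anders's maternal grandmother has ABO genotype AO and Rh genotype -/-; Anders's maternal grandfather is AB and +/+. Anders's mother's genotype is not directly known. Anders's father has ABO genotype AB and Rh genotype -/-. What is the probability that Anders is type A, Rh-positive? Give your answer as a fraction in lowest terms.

3/16

Anders's mother's ABO genotype from AO × AB: 1/4 AA, 1/4 AB, 1/4 AO, 1/4 BO.
Crossing each possibility with the father AB and summing P(type A): 1/4·1/2 + 1/4·1/4 + 1/4·1/2 + 1/4·1/4 = 3/8.
Similarly for Rh via the mother's Rh distribution: P(Rh+) = 1/2.
Independent loci: 3/8 × 1/2 = 3/16.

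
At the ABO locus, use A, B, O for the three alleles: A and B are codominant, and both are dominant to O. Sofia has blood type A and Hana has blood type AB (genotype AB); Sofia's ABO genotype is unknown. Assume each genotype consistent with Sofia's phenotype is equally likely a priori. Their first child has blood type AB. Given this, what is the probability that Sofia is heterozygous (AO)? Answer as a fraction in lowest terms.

1/3

Possible genotypes: Sofia ∈ {AA, AO}; Hana ∈ {AB}.
Weight each parental genotype pair by prior × P(type-AB child):
  AA × AB: posterior weight 2/3.
  AO × AB: posterior weight 1/3.
Sum the posterior weight over pairs where Sofia is AO: 1/3.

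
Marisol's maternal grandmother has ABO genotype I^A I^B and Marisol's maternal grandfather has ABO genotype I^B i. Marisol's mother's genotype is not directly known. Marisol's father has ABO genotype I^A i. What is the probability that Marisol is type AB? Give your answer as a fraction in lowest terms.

1/4

Marisol's mother's ABO genotype from I^A I^B × I^B i: 1/4 I^A I^B, 1/4 I^A i, 1/4 I^B I^B, 1/4 I^B i.
Crossing each possibility with the father I^A i and summing P(type AB): 1/4·1/4 + 1/4·0 + 1/4·1/2 + 1/4·1/4 = 1/4.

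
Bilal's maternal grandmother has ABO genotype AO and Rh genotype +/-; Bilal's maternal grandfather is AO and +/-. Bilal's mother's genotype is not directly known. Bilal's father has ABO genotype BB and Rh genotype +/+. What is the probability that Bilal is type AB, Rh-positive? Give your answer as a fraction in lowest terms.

Bilal's mother's ABO genotype from AO × AO: 1/4 AA, 1/2 AO, 1/4 OO.
Crossing each possibility with the father BB and summing P(type AB): 1/4·1 + 1/2·1/2 + 1/4·0 = 1/2.
Similarly for Rh via the mother's Rh distribution: P(Rh+) = 1.
Independent loci: 1/2 × 1 = 1/2.

1/2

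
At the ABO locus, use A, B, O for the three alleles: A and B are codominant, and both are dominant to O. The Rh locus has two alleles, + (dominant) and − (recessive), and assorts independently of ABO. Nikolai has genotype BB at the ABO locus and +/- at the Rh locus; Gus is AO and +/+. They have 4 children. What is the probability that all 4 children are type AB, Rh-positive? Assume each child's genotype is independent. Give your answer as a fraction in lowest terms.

ABO cross BB × AO → 1/2 B, 1/2 AB.
Rh cross +/- × +/+ → 1 Rh+; so P(type AB, Rh-positive) = 1/2 × 1 = 1/2 per child.
All 4 independent: (1/2)^4 = 1/16.

1/16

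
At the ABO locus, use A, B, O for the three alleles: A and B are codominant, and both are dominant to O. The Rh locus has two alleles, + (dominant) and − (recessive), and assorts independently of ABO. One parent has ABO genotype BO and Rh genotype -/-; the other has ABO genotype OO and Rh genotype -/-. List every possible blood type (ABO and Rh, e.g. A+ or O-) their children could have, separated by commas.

O-, B-

Gametes from BO × OO give offspring ABO genotypes BO, OO, i.e. phenotypes O, B.
Rh cross -/- × -/- → phenotypes Rh-.
Combining independently: O-, B-.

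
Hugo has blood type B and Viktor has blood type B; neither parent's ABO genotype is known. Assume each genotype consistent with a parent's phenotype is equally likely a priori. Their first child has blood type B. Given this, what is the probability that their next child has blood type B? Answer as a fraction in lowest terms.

19/20

Possible genotypes: Hugo ∈ {I^B I^B, I^B i}; Viktor ∈ {I^B I^B, I^B i}.
Weight each parental genotype pair by prior × P(type-B child):
  I^B I^B × I^B I^B: posterior weight 4/15; P(next child type B) = 1.
  I^B I^B × I^B i: posterior weight 4/15; P(next child type B) = 1.
  I^B i × I^B I^B: posterior weight 4/15; P(next child type B) = 1.
  I^B i × I^B i: posterior weight 1/5; P(next child type B) = 3/4.
Weighted sum = 19/20.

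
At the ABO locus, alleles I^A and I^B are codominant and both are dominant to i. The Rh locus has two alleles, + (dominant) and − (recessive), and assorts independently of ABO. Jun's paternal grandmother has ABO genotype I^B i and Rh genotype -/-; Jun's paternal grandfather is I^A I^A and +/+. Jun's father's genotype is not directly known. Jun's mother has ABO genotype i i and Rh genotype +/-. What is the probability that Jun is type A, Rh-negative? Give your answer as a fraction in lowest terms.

Jun's father's ABO genotype from I^B i × I^A I^A: 1/2 I^A I^B, 1/2 I^A i.
Crossing each possibility with the mother i i and summing P(type A): 1/2·1/2 + 1/2·1/2 = 1/2.
Similarly for Rh via the father's Rh distribution: P(Rh-) = 1/4.
Independent loci: 1/2 × 1/4 = 1/8.

1/8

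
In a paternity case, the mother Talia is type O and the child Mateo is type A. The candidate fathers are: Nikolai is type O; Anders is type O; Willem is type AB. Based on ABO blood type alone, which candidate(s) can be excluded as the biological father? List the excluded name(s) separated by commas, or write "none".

A candidate is excluded only if no genotype consistent with his phenotype could produce a type A child with a type O mother.
Nikolai (type O): no genotype consistent with that phenotype can produce a type-A child with a type-O mother.
Anders (type O): no genotype consistent with that phenotype can produce a type-A child with a type-O mother.

Nikolai, Anders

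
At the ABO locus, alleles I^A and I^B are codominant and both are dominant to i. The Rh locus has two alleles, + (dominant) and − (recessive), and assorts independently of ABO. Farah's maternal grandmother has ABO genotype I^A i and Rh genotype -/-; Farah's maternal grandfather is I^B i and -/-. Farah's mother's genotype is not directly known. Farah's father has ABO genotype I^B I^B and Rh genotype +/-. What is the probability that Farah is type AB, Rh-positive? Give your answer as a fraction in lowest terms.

1/8

Farah's mother's ABO genotype from I^A i × I^B i: 1/4 I^A I^B, 1/4 I^A i, 1/4 I^B i, 1/4 i i.
Crossing each possibility with the father I^B I^B and summing P(type AB): 1/4·1/2 + 1/4·1/2 + 1/4·0 + 1/4·0 = 1/4.
Similarly for Rh via the mother's Rh distribution: P(Rh+) = 1/2.
Independent loci: 1/4 × 1/2 = 1/8.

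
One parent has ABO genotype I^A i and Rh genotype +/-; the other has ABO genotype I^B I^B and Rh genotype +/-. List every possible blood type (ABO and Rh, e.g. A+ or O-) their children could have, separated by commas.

B+, B-, AB+, AB-

Gametes from I^A i × I^B I^B give offspring ABO genotypes I^A I^B, I^B i, i.e. phenotypes B, AB.
Rh cross +/- × +/- → phenotypes Rh+, Rh-.
Combining independently: B+, B-, AB+, AB-.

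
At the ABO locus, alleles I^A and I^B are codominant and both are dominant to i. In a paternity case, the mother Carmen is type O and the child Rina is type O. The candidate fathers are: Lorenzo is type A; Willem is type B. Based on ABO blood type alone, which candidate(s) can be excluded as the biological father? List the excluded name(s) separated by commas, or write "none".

A candidate is excluded only if no genotype consistent with his phenotype could produce a type O child with a type O mother.
Every candidate has at least one consistent genotype combination, so none can be excluded.

none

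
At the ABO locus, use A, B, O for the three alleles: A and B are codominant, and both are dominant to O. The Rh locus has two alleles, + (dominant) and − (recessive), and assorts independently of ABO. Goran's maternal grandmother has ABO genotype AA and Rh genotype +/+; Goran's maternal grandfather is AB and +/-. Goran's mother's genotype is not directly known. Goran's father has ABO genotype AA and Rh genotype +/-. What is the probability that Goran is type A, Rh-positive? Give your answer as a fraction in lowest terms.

Goran's mother's ABO genotype from AA × AB: 1/2 AA, 1/2 AB.
Crossing each possibility with the father AA and summing P(type A): 1/2·1 + 1/2·1/2 = 3/4.
Similarly for Rh via the mother's Rh distribution: P(Rh+) = 7/8.
Independent loci: 3/4 × 7/8 = 21/32.

21/32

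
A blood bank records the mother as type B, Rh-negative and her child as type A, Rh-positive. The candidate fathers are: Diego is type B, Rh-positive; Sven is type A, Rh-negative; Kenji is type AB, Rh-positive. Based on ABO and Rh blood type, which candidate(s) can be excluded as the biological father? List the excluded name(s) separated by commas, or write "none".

A candidate is excluded only if no genotype consistent with his phenotype could produce a type A, Rh-positive child with a type B, Rh-negative mother.
Diego (type B, Rh+): no genotype consistent with that phenotype can produce a type-A Rh+ child with a type-B mother.
Sven (type A, Rh-): no genotype consistent with that phenotype can produce a type-A Rh+ child with a type-B mother.

Diego, Sven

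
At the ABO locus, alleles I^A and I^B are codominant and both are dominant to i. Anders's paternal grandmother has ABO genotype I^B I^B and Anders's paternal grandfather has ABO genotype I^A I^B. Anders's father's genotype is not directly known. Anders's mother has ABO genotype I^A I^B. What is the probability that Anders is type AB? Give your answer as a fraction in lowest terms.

Anders's father's ABO genotype from I^B I^B × I^A I^B: 1/2 I^A I^B, 1/2 I^B I^B.
Crossing each possibility with the mother I^A I^B and summing P(type AB): 1/2·1/2 + 1/2·1/2 = 1/2.

1/2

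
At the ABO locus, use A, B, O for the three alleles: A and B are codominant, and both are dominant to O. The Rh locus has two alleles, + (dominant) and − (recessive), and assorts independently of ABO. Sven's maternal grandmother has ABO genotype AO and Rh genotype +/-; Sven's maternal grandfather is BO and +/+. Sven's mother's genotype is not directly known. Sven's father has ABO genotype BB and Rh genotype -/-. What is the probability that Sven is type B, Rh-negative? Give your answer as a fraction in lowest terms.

3/16

Sven's mother's ABO genotype from AO × BO: 1/4 AB, 1/4 AO, 1/4 BO, 1/4 OO.
Crossing each possibility with the father BB and summing P(type B): 1/4·1/2 + 1/4·1/2 + 1/4·1 + 1/4·1 = 3/4.
Similarly for Rh via the mother's Rh distribution: P(Rh-) = 1/4.
Independent loci: 3/4 × 1/4 = 3/16.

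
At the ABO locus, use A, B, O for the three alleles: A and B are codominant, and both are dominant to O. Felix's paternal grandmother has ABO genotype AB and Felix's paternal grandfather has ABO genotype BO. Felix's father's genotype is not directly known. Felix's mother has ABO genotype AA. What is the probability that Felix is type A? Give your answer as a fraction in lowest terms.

1/2

Felix's father's ABO genotype from AB × BO: 1/4 AB, 1/4 AO, 1/4 BB, 1/4 BO.
Crossing each possibility with the mother AA and summing P(type A): 1/4·1/2 + 1/4·1 + 1/4·0 + 1/4·1/2 = 1/2.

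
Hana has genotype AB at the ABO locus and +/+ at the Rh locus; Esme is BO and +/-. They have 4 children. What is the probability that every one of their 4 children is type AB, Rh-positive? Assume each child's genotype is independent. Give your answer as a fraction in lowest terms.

ABO cross AB × BO → 1/4 A, 1/2 B, 1/4 AB.
Rh cross +/+ × +/- → 1 Rh+; so P(type AB, Rh-positive) = 1/4 × 1 = 1/4 per child.
All 4 independent: (1/4)^4 = 1/256.

1/256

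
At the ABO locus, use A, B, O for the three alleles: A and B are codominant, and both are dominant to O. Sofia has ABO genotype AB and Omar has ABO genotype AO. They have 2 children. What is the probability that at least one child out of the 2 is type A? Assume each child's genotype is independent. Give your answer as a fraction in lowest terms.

3/4

ABO cross AB × AO → 1/2 A, 1/4 B, 1/4 AB.
So P(type A) = 1/2 per child.
P(none) = (1/2)^2 = 1/4; P(at least one) = 1 − 1/4 = 3/4.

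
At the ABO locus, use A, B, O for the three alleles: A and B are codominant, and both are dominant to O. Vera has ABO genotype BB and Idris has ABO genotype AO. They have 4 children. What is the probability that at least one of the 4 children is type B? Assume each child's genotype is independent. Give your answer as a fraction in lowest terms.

ABO cross BB × AO → 1/2 B, 1/2 AB.
So P(type B) = 1/2 per child.
P(none) = (1/2)^4 = 1/16; P(at least one) = 1 − 1/16 = 15/16.

15/16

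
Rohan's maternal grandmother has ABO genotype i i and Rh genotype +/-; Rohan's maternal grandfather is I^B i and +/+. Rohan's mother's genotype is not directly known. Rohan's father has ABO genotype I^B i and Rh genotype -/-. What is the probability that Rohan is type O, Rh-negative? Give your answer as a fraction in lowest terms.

3/32

Rohan's mother's ABO genotype from i i × I^B i: 1/2 I^B i, 1/2 i i.
Crossing each possibility with the father I^B i and summing P(type O): 1/2·1/4 + 1/2·1/2 = 3/8.
Similarly for Rh via the mother's Rh distribution: P(Rh-) = 1/4.
Independent loci: 3/8 × 1/4 = 3/32.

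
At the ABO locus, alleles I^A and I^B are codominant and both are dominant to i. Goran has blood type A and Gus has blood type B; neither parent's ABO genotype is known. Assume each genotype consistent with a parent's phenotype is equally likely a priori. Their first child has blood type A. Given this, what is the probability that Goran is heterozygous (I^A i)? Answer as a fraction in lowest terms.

Possible genotypes: Goran ∈ {I^A I^A, I^A i}; Gus ∈ {I^B I^B, I^B i}.
Weight each parental genotype pair by prior × P(type-A child):
  I^A I^A × I^B i: posterior weight 2/3.
  I^A i × I^B i: posterior weight 1/3.
Sum the posterior weight over pairs where Goran is I^A i: 1/3.

1/3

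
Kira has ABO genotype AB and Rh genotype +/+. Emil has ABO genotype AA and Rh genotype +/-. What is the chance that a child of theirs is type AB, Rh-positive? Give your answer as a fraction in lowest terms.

ABO cross AB × AA → offspring phenotypes: 1/2 A, 1/2 AB.
Rh cross +/+ × +/- → 1 Rh+.
Independent loci: P(type AB, Rh-positive) = 1/2 × 1 = 1/2.

1/2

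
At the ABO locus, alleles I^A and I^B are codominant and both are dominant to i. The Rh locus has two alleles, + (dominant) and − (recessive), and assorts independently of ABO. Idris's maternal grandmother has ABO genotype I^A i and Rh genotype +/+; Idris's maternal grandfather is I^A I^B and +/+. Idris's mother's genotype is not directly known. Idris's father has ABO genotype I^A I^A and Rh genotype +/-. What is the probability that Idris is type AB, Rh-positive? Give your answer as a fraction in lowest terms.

1/4

Idris's mother's ABO genotype from I^A i × I^A I^B: 1/4 I^A I^A, 1/4 I^A I^B, 1/4 I^A i, 1/4 I^B i.
Crossing each possibility with the father I^A I^A and summing P(type AB): 1/4·0 + 1/4·1/2 + 1/4·0 + 1/4·1/2 = 1/4.
Similarly for Rh via the mother's Rh distribution: P(Rh+) = 1.
Independent loci: 1/4 × 1 = 1/4.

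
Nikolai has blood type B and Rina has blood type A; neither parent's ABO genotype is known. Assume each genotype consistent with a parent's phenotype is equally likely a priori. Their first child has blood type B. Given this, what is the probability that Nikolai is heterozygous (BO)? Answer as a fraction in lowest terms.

Possible genotypes: Nikolai ∈ {BB, BO}; Rina ∈ {AA, AO}.
Weight each parental genotype pair by prior × P(type-B child):
  BB × AO: posterior weight 2/3.
  BO × AO: posterior weight 1/3.
Sum the posterior weight over pairs where Nikolai is BO: 1/3.

1/3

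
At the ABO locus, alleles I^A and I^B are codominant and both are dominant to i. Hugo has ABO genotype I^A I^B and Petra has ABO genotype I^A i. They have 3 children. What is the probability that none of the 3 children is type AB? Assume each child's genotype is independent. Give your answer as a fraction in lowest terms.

27/64

ABO cross I^A I^B × I^A i → 1/2 A, 1/4 B, 1/4 AB.
So P(type AB) = 1/4 per child.
P(not type AB) = 3/4 for one child; (3/4)^3 = 27/64.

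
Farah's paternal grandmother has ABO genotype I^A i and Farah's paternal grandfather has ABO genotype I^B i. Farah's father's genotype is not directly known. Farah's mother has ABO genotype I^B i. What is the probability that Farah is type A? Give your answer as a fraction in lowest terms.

1/8

Farah's father's ABO genotype from I^A i × I^B i: 1/4 I^A I^B, 1/4 I^A i, 1/4 I^B i, 1/4 i i.
Crossing each possibility with the mother I^B i and summing P(type A): 1/4·1/4 + 1/4·1/4 + 1/4·0 + 1/4·0 = 1/8.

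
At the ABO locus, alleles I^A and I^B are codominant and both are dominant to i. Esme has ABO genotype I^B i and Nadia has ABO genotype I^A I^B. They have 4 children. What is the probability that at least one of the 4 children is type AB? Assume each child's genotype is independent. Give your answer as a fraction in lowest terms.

ABO cross I^B i × I^A I^B → 1/4 A, 1/2 B, 1/4 AB.
So P(type AB) = 1/4 per child.
P(none) = (3/4)^4 = 81/256; P(at least one) = 1 − 81/256 = 175/256.

175/256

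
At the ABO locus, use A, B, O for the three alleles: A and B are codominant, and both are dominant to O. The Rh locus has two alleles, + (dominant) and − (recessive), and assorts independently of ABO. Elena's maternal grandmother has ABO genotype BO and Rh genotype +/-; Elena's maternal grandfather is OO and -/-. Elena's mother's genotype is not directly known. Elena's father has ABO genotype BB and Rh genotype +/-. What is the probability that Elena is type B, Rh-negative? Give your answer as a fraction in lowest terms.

Elena's mother's ABO genotype from BO × OO: 1/2 BO, 1/2 OO.
Crossing each possibility with the father BB and summing P(type B): 1/2·1 + 1/2·1 = 1.
Similarly for Rh via the mother's Rh distribution: P(Rh-) = 3/8.
Independent loci: 1 × 3/8 = 3/8.

3/8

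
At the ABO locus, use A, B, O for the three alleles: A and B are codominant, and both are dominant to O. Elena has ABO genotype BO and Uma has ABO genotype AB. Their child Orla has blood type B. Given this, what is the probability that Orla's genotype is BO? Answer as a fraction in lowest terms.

1/2

Cross BO × AB → 1/4 AB, 1/4 AO, 1/4 BB, 1/4 BO.
Type-B genotypes among offspring: BB (1/4), BO (1/4); total 1/2.
P(BO | type B) = (1/4) / (1/2) = 1/2.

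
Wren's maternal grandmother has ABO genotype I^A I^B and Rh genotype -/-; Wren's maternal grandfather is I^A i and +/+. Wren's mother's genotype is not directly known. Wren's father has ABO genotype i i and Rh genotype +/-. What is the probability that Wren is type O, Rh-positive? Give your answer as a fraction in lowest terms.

Wren's mother's ABO genotype from I^A I^B × I^A i: 1/4 I^A I^A, 1/4 I^A I^B, 1/4 I^A i, 1/4 I^B i.
Crossing each possibility with the father i i and summing P(type O): 1/4·0 + 1/4·0 + 1/4·1/2 + 1/4·1/2 = 1/4.
Similarly for Rh via the mother's Rh distribution: P(Rh+) = 3/4.
Independent loci: 1/4 × 3/4 = 3/16.

3/16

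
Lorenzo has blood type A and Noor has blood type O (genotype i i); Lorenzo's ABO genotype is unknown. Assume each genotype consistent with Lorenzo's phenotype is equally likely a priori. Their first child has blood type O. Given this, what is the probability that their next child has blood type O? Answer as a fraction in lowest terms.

1/2

Possible genotypes: Lorenzo ∈ {I^A I^A, I^A i}; Noor ∈ {i i}.
Weight each parental genotype pair by prior × P(type-O child):
  I^A i × i i: posterior weight 1; P(next child type O) = 1/2.
Weighted sum = 1/2.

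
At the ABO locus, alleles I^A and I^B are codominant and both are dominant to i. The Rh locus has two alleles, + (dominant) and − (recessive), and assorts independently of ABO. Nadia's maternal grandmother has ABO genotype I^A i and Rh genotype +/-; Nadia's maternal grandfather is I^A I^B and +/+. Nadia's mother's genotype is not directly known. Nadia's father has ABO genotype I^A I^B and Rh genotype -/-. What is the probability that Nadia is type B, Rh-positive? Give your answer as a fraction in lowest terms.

3/16

Nadia's mother's ABO genotype from I^A i × I^A I^B: 1/4 I^A I^A, 1/4 I^A I^B, 1/4 I^A i, 1/4 I^B i.
Crossing each possibility with the father I^A I^B and summing P(type B): 1/4·0 + 1/4·1/4 + 1/4·1/4 + 1/4·1/2 = 1/4.
Similarly for Rh via the mother's Rh distribution: P(Rh+) = 3/4.
Independent loci: 1/4 × 3/4 = 3/16.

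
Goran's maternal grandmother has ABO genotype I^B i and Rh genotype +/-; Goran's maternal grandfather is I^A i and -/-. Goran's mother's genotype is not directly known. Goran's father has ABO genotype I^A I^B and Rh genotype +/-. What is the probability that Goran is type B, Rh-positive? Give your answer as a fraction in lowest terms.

Goran's mother's ABO genotype from I^B i × I^A i: 1/4 I^A I^B, 1/4 I^A i, 1/4 I^B i, 1/4 i i.
Crossing each possibility with the father I^A I^B and summing P(type B): 1/4·1/4 + 1/4·1/4 + 1/4·1/2 + 1/4·1/2 = 3/8.
Similarly for Rh via the mother's Rh distribution: P(Rh+) = 5/8.
Independent loci: 3/8 × 5/8 = 15/64.

15/64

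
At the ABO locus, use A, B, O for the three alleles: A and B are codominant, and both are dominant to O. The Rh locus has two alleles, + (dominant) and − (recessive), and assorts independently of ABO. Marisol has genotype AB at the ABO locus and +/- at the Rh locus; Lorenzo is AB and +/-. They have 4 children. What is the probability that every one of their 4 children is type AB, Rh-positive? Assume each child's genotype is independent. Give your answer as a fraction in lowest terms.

81/4096

ABO cross AB × AB → 1/4 A, 1/4 B, 1/2 AB.
Rh cross +/- × +/- → 3/4 Rh+, 1/4 Rh-; so P(type AB, Rh-positive) = 1/2 × 3/4 = 3/8 per child.
All 4 independent: (3/8)^4 = 81/4096.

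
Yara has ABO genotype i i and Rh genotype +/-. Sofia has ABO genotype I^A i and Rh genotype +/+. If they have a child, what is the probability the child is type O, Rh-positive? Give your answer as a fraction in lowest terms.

ABO cross i i × I^A i → offspring phenotypes: 1/2 O, 1/2 A.
Rh cross +/- × +/+ → 1 Rh+.
Independent loci: P(type O, Rh-positive) = 1/2 × 1 = 1/2.

1/2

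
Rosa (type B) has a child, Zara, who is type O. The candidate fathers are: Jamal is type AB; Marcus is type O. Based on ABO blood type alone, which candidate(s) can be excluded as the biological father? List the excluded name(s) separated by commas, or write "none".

A candidate is excluded only if no genotype consistent with his phenotype could produce a type O child with a type B mother.
Jamal (type AB): no genotype consistent with that phenotype can produce a type-O child with a type-B mother.

Jamal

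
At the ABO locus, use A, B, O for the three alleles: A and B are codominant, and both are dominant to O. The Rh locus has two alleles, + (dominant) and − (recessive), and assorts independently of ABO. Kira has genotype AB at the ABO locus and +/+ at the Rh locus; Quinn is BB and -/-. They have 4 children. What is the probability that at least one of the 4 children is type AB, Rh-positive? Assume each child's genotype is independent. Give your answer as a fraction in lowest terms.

15/16

ABO cross AB × BB → 1/2 B, 1/2 AB.
Rh cross +/+ × -/- → 1 Rh+; so P(type AB, Rh-positive) = 1/2 × 1 = 1/2 per child.
P(none) = (1/2)^4 = 1/16; P(at least one) = 1 − 1/16 = 15/16.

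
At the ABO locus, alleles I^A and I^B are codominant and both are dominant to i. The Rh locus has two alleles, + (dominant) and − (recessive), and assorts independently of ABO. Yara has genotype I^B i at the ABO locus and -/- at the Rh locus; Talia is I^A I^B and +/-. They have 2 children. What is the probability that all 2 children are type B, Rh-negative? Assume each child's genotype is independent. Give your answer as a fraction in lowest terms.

ABO cross I^B i × I^A I^B → 1/4 A, 1/2 B, 1/4 AB.
Rh cross -/- × +/- → 1/2 Rh+, 1/2 Rh-; so P(type B, Rh-negative) = 1/2 × 1/2 = 1/4 per child.
All 2 independent: (1/4)^2 = 1/16.

1/16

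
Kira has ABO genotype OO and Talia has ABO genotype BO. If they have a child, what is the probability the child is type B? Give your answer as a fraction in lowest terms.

ABO cross OO × BO → offspring phenotypes: 1/2 O, 1/2 B.
So P(type B) = 1/2.

1/2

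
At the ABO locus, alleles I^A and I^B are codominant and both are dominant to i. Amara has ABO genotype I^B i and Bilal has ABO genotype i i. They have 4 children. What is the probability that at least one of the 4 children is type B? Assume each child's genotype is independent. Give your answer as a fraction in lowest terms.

ABO cross I^B i × i i → 1/2 O, 1/2 B.
So P(type B) = 1/2 per child.
P(none) = (1/2)^4 = 1/16; P(at least one) = 1 − 1/16 = 15/16.

15/16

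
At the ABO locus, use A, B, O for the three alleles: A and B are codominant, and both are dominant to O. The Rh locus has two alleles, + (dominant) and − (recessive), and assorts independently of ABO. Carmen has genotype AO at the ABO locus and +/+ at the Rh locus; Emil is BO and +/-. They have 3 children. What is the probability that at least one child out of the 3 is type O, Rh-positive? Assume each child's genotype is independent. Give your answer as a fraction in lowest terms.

ABO cross AO × BO → 1/4 O, 1/4 A, 1/4 B, 1/4 AB.
Rh cross +/+ × +/- → 1 Rh+; so P(type O, Rh-positive) = 1/4 × 1 = 1/4 per child.
P(none) = (3/4)^3 = 27/64; P(at least one) = 1 − 27/64 = 37/64.

37/64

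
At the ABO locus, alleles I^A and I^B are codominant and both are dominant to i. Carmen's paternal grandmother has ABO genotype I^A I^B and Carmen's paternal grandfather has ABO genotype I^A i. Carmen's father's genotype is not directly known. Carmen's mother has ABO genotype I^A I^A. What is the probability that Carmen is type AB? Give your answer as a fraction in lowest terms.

Carmen's father's ABO genotype from I^A I^B × I^A i: 1/4 I^A I^A, 1/4 I^A I^B, 1/4 I^A i, 1/4 I^B i.
Crossing each possibility with the mother I^A I^A and summing P(type AB): 1/4·0 + 1/4·1/2 + 1/4·0 + 1/4·1/2 = 1/4.

1/4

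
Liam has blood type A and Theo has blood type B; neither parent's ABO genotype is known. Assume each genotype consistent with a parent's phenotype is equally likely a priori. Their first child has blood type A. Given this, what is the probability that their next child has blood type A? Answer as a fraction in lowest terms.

5/12

Possible genotypes: Liam ∈ {I^A I^A, I^A i}; Theo ∈ {I^B I^B, I^B i}.
Weight each parental genotype pair by prior × P(type-A child):
  I^A I^A × I^B i: posterior weight 2/3; P(next child type A) = 1/2.
  I^A i × I^B i: posterior weight 1/3; P(next child type A) = 1/4.
Weighted sum = 5/12.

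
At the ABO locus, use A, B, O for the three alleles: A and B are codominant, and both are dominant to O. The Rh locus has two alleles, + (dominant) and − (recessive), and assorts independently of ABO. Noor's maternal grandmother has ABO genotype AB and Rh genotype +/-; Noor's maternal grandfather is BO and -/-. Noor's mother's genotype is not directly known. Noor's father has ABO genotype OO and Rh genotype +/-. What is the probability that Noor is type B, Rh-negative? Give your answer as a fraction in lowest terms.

Noor's mother's ABO genotype from AB × BO: 1/4 AB, 1/4 AO, 1/4 BB, 1/4 BO.
Crossing each possibility with the father OO and summing P(type B): 1/4·1/2 + 1/4·0 + 1/4·1 + 1/4·1/2 = 1/2.
Similarly for Rh via the mother's Rh distribution: P(Rh-) = 3/8.
Independent loci: 1/2 × 3/8 = 3/16.

3/16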